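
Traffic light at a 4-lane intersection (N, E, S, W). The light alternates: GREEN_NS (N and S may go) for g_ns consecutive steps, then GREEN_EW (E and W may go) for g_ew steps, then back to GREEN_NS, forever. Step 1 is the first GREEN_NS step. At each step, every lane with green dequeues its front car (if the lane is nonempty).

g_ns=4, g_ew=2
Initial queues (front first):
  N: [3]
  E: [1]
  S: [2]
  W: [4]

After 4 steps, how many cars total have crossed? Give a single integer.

Step 1 [NS]: N:car3-GO,E:wait,S:car2-GO,W:wait | queues: N=0 E=1 S=0 W=1
Step 2 [NS]: N:empty,E:wait,S:empty,W:wait | queues: N=0 E=1 S=0 W=1
Step 3 [NS]: N:empty,E:wait,S:empty,W:wait | queues: N=0 E=1 S=0 W=1
Step 4 [NS]: N:empty,E:wait,S:empty,W:wait | queues: N=0 E=1 S=0 W=1
Cars crossed by step 4: 2

Answer: 2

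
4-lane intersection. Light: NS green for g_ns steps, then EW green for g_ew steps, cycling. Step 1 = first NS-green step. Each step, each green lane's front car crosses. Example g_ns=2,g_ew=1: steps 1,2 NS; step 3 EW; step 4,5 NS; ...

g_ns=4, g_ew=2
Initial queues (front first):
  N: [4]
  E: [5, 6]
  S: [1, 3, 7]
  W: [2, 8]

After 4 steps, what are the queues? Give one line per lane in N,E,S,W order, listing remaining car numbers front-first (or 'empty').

Step 1 [NS]: N:car4-GO,E:wait,S:car1-GO,W:wait | queues: N=0 E=2 S=2 W=2
Step 2 [NS]: N:empty,E:wait,S:car3-GO,W:wait | queues: N=0 E=2 S=1 W=2
Step 3 [NS]: N:empty,E:wait,S:car7-GO,W:wait | queues: N=0 E=2 S=0 W=2
Step 4 [NS]: N:empty,E:wait,S:empty,W:wait | queues: N=0 E=2 S=0 W=2

N: empty
E: 5 6
S: empty
W: 2 8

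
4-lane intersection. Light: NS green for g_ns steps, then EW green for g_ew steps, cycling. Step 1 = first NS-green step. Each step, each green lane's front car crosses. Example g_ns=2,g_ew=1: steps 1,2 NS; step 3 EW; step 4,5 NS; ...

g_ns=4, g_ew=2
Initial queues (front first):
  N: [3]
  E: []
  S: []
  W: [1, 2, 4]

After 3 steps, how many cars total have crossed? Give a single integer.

Answer: 1

Derivation:
Step 1 [NS]: N:car3-GO,E:wait,S:empty,W:wait | queues: N=0 E=0 S=0 W=3
Step 2 [NS]: N:empty,E:wait,S:empty,W:wait | queues: N=0 E=0 S=0 W=3
Step 3 [NS]: N:empty,E:wait,S:empty,W:wait | queues: N=0 E=0 S=0 W=3
Cars crossed by step 3: 1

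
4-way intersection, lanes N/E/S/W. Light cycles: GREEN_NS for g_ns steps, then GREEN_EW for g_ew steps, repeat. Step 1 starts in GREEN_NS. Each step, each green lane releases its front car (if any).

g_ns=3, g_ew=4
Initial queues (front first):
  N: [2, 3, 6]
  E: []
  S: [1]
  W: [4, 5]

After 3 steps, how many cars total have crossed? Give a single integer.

Answer: 4

Derivation:
Step 1 [NS]: N:car2-GO,E:wait,S:car1-GO,W:wait | queues: N=2 E=0 S=0 W=2
Step 2 [NS]: N:car3-GO,E:wait,S:empty,W:wait | queues: N=1 E=0 S=0 W=2
Step 3 [NS]: N:car6-GO,E:wait,S:empty,W:wait | queues: N=0 E=0 S=0 W=2
Cars crossed by step 3: 4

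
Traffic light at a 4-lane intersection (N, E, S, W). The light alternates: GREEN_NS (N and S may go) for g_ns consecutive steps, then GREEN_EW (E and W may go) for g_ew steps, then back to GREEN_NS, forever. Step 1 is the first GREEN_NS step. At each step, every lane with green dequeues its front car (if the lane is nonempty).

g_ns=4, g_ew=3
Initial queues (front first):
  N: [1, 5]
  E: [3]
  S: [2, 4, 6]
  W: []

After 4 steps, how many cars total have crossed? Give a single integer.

Answer: 5

Derivation:
Step 1 [NS]: N:car1-GO,E:wait,S:car2-GO,W:wait | queues: N=1 E=1 S=2 W=0
Step 2 [NS]: N:car5-GO,E:wait,S:car4-GO,W:wait | queues: N=0 E=1 S=1 W=0
Step 3 [NS]: N:empty,E:wait,S:car6-GO,W:wait | queues: N=0 E=1 S=0 W=0
Step 4 [NS]: N:empty,E:wait,S:empty,W:wait | queues: N=0 E=1 S=0 W=0
Cars crossed by step 4: 5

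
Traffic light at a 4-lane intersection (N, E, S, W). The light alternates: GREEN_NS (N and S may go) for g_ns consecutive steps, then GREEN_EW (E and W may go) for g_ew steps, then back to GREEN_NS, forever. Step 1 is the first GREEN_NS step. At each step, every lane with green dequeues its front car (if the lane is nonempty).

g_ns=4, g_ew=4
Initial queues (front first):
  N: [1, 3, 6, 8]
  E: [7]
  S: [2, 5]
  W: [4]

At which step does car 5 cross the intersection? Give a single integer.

Step 1 [NS]: N:car1-GO,E:wait,S:car2-GO,W:wait | queues: N=3 E=1 S=1 W=1
Step 2 [NS]: N:car3-GO,E:wait,S:car5-GO,W:wait | queues: N=2 E=1 S=0 W=1
Step 3 [NS]: N:car6-GO,E:wait,S:empty,W:wait | queues: N=1 E=1 S=0 W=1
Step 4 [NS]: N:car8-GO,E:wait,S:empty,W:wait | queues: N=0 E=1 S=0 W=1
Step 5 [EW]: N:wait,E:car7-GO,S:wait,W:car4-GO | queues: N=0 E=0 S=0 W=0
Car 5 crosses at step 2

2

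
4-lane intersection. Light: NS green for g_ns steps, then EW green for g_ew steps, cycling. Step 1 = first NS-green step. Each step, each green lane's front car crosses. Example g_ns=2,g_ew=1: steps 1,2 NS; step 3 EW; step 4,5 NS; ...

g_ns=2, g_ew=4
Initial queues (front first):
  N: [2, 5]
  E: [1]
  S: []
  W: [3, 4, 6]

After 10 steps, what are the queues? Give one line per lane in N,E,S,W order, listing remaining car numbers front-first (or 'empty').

Step 1 [NS]: N:car2-GO,E:wait,S:empty,W:wait | queues: N=1 E=1 S=0 W=3
Step 2 [NS]: N:car5-GO,E:wait,S:empty,W:wait | queues: N=0 E=1 S=0 W=3
Step 3 [EW]: N:wait,E:car1-GO,S:wait,W:car3-GO | queues: N=0 E=0 S=0 W=2
Step 4 [EW]: N:wait,E:empty,S:wait,W:car4-GO | queues: N=0 E=0 S=0 W=1
Step 5 [EW]: N:wait,E:empty,S:wait,W:car6-GO | queues: N=0 E=0 S=0 W=0

N: empty
E: empty
S: empty
W: empty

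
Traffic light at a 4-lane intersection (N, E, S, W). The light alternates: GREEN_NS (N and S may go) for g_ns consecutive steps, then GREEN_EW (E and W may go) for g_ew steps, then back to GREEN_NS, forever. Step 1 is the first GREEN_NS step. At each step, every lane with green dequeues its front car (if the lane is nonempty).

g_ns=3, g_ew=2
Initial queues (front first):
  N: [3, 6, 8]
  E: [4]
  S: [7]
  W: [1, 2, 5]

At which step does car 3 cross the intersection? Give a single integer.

Step 1 [NS]: N:car3-GO,E:wait,S:car7-GO,W:wait | queues: N=2 E=1 S=0 W=3
Step 2 [NS]: N:car6-GO,E:wait,S:empty,W:wait | queues: N=1 E=1 S=0 W=3
Step 3 [NS]: N:car8-GO,E:wait,S:empty,W:wait | queues: N=0 E=1 S=0 W=3
Step 4 [EW]: N:wait,E:car4-GO,S:wait,W:car1-GO | queues: N=0 E=0 S=0 W=2
Step 5 [EW]: N:wait,E:empty,S:wait,W:car2-GO | queues: N=0 E=0 S=0 W=1
Step 6 [NS]: N:empty,E:wait,S:empty,W:wait | queues: N=0 E=0 S=0 W=1
Step 7 [NS]: N:empty,E:wait,S:empty,W:wait | queues: N=0 E=0 S=0 W=1
Step 8 [NS]: N:empty,E:wait,S:empty,W:wait | queues: N=0 E=0 S=0 W=1
Step 9 [EW]: N:wait,E:empty,S:wait,W:car5-GO | queues: N=0 E=0 S=0 W=0
Car 3 crosses at step 1

1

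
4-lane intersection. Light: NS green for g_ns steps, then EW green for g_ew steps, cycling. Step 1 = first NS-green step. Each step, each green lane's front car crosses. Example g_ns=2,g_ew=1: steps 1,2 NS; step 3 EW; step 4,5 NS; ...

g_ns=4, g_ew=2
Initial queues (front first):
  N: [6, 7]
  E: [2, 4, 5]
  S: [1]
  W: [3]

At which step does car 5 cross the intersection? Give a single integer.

Step 1 [NS]: N:car6-GO,E:wait,S:car1-GO,W:wait | queues: N=1 E=3 S=0 W=1
Step 2 [NS]: N:car7-GO,E:wait,S:empty,W:wait | queues: N=0 E=3 S=0 W=1
Step 3 [NS]: N:empty,E:wait,S:empty,W:wait | queues: N=0 E=3 S=0 W=1
Step 4 [NS]: N:empty,E:wait,S:empty,W:wait | queues: N=0 E=3 S=0 W=1
Step 5 [EW]: N:wait,E:car2-GO,S:wait,W:car3-GO | queues: N=0 E=2 S=0 W=0
Step 6 [EW]: N:wait,E:car4-GO,S:wait,W:empty | queues: N=0 E=1 S=0 W=0
Step 7 [NS]: N:empty,E:wait,S:empty,W:wait | queues: N=0 E=1 S=0 W=0
Step 8 [NS]: N:empty,E:wait,S:empty,W:wait | queues: N=0 E=1 S=0 W=0
Step 9 [NS]: N:empty,E:wait,S:empty,W:wait | queues: N=0 E=1 S=0 W=0
Step 10 [NS]: N:empty,E:wait,S:empty,W:wait | queues: N=0 E=1 S=0 W=0
Step 11 [EW]: N:wait,E:car5-GO,S:wait,W:empty | queues: N=0 E=0 S=0 W=0
Car 5 crosses at step 11

11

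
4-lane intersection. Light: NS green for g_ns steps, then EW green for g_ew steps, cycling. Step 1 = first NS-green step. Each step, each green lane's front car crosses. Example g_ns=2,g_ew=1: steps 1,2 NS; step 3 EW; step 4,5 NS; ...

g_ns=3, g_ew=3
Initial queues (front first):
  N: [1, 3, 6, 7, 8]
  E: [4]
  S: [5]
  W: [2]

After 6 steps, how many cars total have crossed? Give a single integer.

Answer: 6

Derivation:
Step 1 [NS]: N:car1-GO,E:wait,S:car5-GO,W:wait | queues: N=4 E=1 S=0 W=1
Step 2 [NS]: N:car3-GO,E:wait,S:empty,W:wait | queues: N=3 E=1 S=0 W=1
Step 3 [NS]: N:car6-GO,E:wait,S:empty,W:wait | queues: N=2 E=1 S=0 W=1
Step 4 [EW]: N:wait,E:car4-GO,S:wait,W:car2-GO | queues: N=2 E=0 S=0 W=0
Step 5 [EW]: N:wait,E:empty,S:wait,W:empty | queues: N=2 E=0 S=0 W=0
Step 6 [EW]: N:wait,E:empty,S:wait,W:empty | queues: N=2 E=0 S=0 W=0
Cars crossed by step 6: 6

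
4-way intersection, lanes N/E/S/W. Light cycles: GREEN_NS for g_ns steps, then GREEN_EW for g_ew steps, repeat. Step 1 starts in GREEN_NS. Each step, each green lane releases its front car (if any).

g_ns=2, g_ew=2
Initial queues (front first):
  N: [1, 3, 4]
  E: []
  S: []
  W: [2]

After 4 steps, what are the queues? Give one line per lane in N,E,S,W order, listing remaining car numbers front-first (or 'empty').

Step 1 [NS]: N:car1-GO,E:wait,S:empty,W:wait | queues: N=2 E=0 S=0 W=1
Step 2 [NS]: N:car3-GO,E:wait,S:empty,W:wait | queues: N=1 E=0 S=0 W=1
Step 3 [EW]: N:wait,E:empty,S:wait,W:car2-GO | queues: N=1 E=0 S=0 W=0
Step 4 [EW]: N:wait,E:empty,S:wait,W:empty | queues: N=1 E=0 S=0 W=0

N: 4
E: empty
S: empty
W: empty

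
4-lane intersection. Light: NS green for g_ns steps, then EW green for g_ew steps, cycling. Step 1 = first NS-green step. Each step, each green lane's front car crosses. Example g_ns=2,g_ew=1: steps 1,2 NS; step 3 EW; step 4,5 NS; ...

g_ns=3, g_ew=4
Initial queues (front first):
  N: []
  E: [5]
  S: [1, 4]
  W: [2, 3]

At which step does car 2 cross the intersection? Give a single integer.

Step 1 [NS]: N:empty,E:wait,S:car1-GO,W:wait | queues: N=0 E=1 S=1 W=2
Step 2 [NS]: N:empty,E:wait,S:car4-GO,W:wait | queues: N=0 E=1 S=0 W=2
Step 3 [NS]: N:empty,E:wait,S:empty,W:wait | queues: N=0 E=1 S=0 W=2
Step 4 [EW]: N:wait,E:car5-GO,S:wait,W:car2-GO | queues: N=0 E=0 S=0 W=1
Step 5 [EW]: N:wait,E:empty,S:wait,W:car3-GO | queues: N=0 E=0 S=0 W=0
Car 2 crosses at step 4

4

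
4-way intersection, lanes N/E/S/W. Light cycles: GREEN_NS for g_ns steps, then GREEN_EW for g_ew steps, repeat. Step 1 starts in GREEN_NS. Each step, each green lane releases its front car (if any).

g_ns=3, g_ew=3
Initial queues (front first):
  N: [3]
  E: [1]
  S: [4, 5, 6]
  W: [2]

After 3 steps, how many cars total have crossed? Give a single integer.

Answer: 4

Derivation:
Step 1 [NS]: N:car3-GO,E:wait,S:car4-GO,W:wait | queues: N=0 E=1 S=2 W=1
Step 2 [NS]: N:empty,E:wait,S:car5-GO,W:wait | queues: N=0 E=1 S=1 W=1
Step 3 [NS]: N:empty,E:wait,S:car6-GO,W:wait | queues: N=0 E=1 S=0 W=1
Cars crossed by step 3: 4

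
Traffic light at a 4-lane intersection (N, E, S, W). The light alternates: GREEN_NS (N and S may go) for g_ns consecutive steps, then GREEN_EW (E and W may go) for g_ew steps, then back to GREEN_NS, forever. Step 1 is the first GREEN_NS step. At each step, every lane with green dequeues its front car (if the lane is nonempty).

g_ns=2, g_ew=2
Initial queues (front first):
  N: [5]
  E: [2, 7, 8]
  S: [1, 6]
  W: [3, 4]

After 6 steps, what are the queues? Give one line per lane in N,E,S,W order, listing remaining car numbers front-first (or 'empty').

Step 1 [NS]: N:car5-GO,E:wait,S:car1-GO,W:wait | queues: N=0 E=3 S=1 W=2
Step 2 [NS]: N:empty,E:wait,S:car6-GO,W:wait | queues: N=0 E=3 S=0 W=2
Step 3 [EW]: N:wait,E:car2-GO,S:wait,W:car3-GO | queues: N=0 E=2 S=0 W=1
Step 4 [EW]: N:wait,E:car7-GO,S:wait,W:car4-GO | queues: N=0 E=1 S=0 W=0
Step 5 [NS]: N:empty,E:wait,S:empty,W:wait | queues: N=0 E=1 S=0 W=0
Step 6 [NS]: N:empty,E:wait,S:empty,W:wait | queues: N=0 E=1 S=0 W=0

N: empty
E: 8
S: empty
W: empty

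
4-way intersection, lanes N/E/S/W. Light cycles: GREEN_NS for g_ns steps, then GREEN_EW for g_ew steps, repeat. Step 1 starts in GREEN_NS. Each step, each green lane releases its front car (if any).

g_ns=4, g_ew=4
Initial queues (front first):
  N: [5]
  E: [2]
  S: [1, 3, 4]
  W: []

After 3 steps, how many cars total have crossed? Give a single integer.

Step 1 [NS]: N:car5-GO,E:wait,S:car1-GO,W:wait | queues: N=0 E=1 S=2 W=0
Step 2 [NS]: N:empty,E:wait,S:car3-GO,W:wait | queues: N=0 E=1 S=1 W=0
Step 3 [NS]: N:empty,E:wait,S:car4-GO,W:wait | queues: N=0 E=1 S=0 W=0
Cars crossed by step 3: 4

Answer: 4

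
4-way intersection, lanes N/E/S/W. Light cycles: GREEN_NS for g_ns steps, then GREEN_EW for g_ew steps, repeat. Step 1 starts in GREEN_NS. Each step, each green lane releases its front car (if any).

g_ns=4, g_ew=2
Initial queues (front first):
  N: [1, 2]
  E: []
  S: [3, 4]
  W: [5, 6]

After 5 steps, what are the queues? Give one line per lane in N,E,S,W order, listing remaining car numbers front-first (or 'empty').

Step 1 [NS]: N:car1-GO,E:wait,S:car3-GO,W:wait | queues: N=1 E=0 S=1 W=2
Step 2 [NS]: N:car2-GO,E:wait,S:car4-GO,W:wait | queues: N=0 E=0 S=0 W=2
Step 3 [NS]: N:empty,E:wait,S:empty,W:wait | queues: N=0 E=0 S=0 W=2
Step 4 [NS]: N:empty,E:wait,S:empty,W:wait | queues: N=0 E=0 S=0 W=2
Step 5 [EW]: N:wait,E:empty,S:wait,W:car5-GO | queues: N=0 E=0 S=0 W=1

N: empty
E: empty
S: empty
W: 6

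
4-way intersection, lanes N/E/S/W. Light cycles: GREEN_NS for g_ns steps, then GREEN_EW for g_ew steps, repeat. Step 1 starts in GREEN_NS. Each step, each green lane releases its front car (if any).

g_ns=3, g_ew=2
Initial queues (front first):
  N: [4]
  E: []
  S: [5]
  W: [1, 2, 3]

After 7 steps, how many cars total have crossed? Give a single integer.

Step 1 [NS]: N:car4-GO,E:wait,S:car5-GO,W:wait | queues: N=0 E=0 S=0 W=3
Step 2 [NS]: N:empty,E:wait,S:empty,W:wait | queues: N=0 E=0 S=0 W=3
Step 3 [NS]: N:empty,E:wait,S:empty,W:wait | queues: N=0 E=0 S=0 W=3
Step 4 [EW]: N:wait,E:empty,S:wait,W:car1-GO | queues: N=0 E=0 S=0 W=2
Step 5 [EW]: N:wait,E:empty,S:wait,W:car2-GO | queues: N=0 E=0 S=0 W=1
Step 6 [NS]: N:empty,E:wait,S:empty,W:wait | queues: N=0 E=0 S=0 W=1
Step 7 [NS]: N:empty,E:wait,S:empty,W:wait | queues: N=0 E=0 S=0 W=1
Cars crossed by step 7: 4

Answer: 4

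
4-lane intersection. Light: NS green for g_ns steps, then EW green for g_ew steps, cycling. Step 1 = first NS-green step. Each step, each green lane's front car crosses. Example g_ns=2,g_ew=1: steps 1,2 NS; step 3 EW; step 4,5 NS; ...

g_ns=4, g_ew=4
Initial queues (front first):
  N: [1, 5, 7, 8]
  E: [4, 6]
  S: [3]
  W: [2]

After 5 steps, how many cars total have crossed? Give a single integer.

Answer: 7

Derivation:
Step 1 [NS]: N:car1-GO,E:wait,S:car3-GO,W:wait | queues: N=3 E=2 S=0 W=1
Step 2 [NS]: N:car5-GO,E:wait,S:empty,W:wait | queues: N=2 E=2 S=0 W=1
Step 3 [NS]: N:car7-GO,E:wait,S:empty,W:wait | queues: N=1 E=2 S=0 W=1
Step 4 [NS]: N:car8-GO,E:wait,S:empty,W:wait | queues: N=0 E=2 S=0 W=1
Step 5 [EW]: N:wait,E:car4-GO,S:wait,W:car2-GO | queues: N=0 E=1 S=0 W=0
Cars crossed by step 5: 7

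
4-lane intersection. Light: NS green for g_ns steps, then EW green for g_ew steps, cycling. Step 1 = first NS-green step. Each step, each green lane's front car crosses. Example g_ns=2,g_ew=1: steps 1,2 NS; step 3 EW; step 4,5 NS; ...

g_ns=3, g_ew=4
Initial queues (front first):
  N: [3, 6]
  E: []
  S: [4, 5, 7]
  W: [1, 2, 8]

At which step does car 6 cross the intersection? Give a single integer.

Step 1 [NS]: N:car3-GO,E:wait,S:car4-GO,W:wait | queues: N=1 E=0 S=2 W=3
Step 2 [NS]: N:car6-GO,E:wait,S:car5-GO,W:wait | queues: N=0 E=0 S=1 W=3
Step 3 [NS]: N:empty,E:wait,S:car7-GO,W:wait | queues: N=0 E=0 S=0 W=3
Step 4 [EW]: N:wait,E:empty,S:wait,W:car1-GO | queues: N=0 E=0 S=0 W=2
Step 5 [EW]: N:wait,E:empty,S:wait,W:car2-GO | queues: N=0 E=0 S=0 W=1
Step 6 [EW]: N:wait,E:empty,S:wait,W:car8-GO | queues: N=0 E=0 S=0 W=0
Car 6 crosses at step 2

2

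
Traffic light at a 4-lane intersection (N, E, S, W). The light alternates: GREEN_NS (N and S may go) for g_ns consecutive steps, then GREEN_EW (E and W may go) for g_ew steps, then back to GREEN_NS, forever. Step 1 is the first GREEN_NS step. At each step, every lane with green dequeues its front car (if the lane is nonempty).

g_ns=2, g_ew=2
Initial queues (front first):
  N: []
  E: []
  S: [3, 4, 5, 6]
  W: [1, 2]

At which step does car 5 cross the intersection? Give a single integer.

Step 1 [NS]: N:empty,E:wait,S:car3-GO,W:wait | queues: N=0 E=0 S=3 W=2
Step 2 [NS]: N:empty,E:wait,S:car4-GO,W:wait | queues: N=0 E=0 S=2 W=2
Step 3 [EW]: N:wait,E:empty,S:wait,W:car1-GO | queues: N=0 E=0 S=2 W=1
Step 4 [EW]: N:wait,E:empty,S:wait,W:car2-GO | queues: N=0 E=0 S=2 W=0
Step 5 [NS]: N:empty,E:wait,S:car5-GO,W:wait | queues: N=0 E=0 S=1 W=0
Step 6 [NS]: N:empty,E:wait,S:car6-GO,W:wait | queues: N=0 E=0 S=0 W=0
Car 5 crosses at step 5

5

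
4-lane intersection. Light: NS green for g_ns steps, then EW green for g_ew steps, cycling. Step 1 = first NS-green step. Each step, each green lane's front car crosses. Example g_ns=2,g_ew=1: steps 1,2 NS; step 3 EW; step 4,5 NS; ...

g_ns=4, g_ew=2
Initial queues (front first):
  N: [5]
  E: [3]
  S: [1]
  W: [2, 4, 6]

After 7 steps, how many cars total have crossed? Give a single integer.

Step 1 [NS]: N:car5-GO,E:wait,S:car1-GO,W:wait | queues: N=0 E=1 S=0 W=3
Step 2 [NS]: N:empty,E:wait,S:empty,W:wait | queues: N=0 E=1 S=0 W=3
Step 3 [NS]: N:empty,E:wait,S:empty,W:wait | queues: N=0 E=1 S=0 W=3
Step 4 [NS]: N:empty,E:wait,S:empty,W:wait | queues: N=0 E=1 S=0 W=3
Step 5 [EW]: N:wait,E:car3-GO,S:wait,W:car2-GO | queues: N=0 E=0 S=0 W=2
Step 6 [EW]: N:wait,E:empty,S:wait,W:car4-GO | queues: N=0 E=0 S=0 W=1
Step 7 [NS]: N:empty,E:wait,S:empty,W:wait | queues: N=0 E=0 S=0 W=1
Cars crossed by step 7: 5

Answer: 5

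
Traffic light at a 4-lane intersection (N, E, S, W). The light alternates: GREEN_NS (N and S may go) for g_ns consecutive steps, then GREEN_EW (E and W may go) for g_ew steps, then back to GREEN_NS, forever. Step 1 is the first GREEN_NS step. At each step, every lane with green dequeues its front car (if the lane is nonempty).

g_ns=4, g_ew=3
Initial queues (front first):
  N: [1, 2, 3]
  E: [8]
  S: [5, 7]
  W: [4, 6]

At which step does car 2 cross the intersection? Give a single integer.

Step 1 [NS]: N:car1-GO,E:wait,S:car5-GO,W:wait | queues: N=2 E=1 S=1 W=2
Step 2 [NS]: N:car2-GO,E:wait,S:car7-GO,W:wait | queues: N=1 E=1 S=0 W=2
Step 3 [NS]: N:car3-GO,E:wait,S:empty,W:wait | queues: N=0 E=1 S=0 W=2
Step 4 [NS]: N:empty,E:wait,S:empty,W:wait | queues: N=0 E=1 S=0 W=2
Step 5 [EW]: N:wait,E:car8-GO,S:wait,W:car4-GO | queues: N=0 E=0 S=0 W=1
Step 6 [EW]: N:wait,E:empty,S:wait,W:car6-GO | queues: N=0 E=0 S=0 W=0
Car 2 crosses at step 2

2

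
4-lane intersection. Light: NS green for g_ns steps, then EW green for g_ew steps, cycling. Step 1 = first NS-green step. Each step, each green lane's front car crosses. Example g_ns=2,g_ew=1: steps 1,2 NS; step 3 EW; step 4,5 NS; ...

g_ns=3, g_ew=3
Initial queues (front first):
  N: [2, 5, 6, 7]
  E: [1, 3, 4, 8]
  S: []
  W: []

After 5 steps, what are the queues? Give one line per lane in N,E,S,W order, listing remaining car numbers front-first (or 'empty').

Step 1 [NS]: N:car2-GO,E:wait,S:empty,W:wait | queues: N=3 E=4 S=0 W=0
Step 2 [NS]: N:car5-GO,E:wait,S:empty,W:wait | queues: N=2 E=4 S=0 W=0
Step 3 [NS]: N:car6-GO,E:wait,S:empty,W:wait | queues: N=1 E=4 S=0 W=0
Step 4 [EW]: N:wait,E:car1-GO,S:wait,W:empty | queues: N=1 E=3 S=0 W=0
Step 5 [EW]: N:wait,E:car3-GO,S:wait,W:empty | queues: N=1 E=2 S=0 W=0

N: 7
E: 4 8
S: empty
W: empty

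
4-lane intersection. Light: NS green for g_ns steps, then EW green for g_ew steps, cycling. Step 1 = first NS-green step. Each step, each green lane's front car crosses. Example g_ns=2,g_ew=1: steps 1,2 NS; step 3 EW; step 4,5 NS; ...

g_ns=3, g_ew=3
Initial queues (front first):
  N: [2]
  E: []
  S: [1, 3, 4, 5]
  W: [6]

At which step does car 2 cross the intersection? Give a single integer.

Step 1 [NS]: N:car2-GO,E:wait,S:car1-GO,W:wait | queues: N=0 E=0 S=3 W=1
Step 2 [NS]: N:empty,E:wait,S:car3-GO,W:wait | queues: N=0 E=0 S=2 W=1
Step 3 [NS]: N:empty,E:wait,S:car4-GO,W:wait | queues: N=0 E=0 S=1 W=1
Step 4 [EW]: N:wait,E:empty,S:wait,W:car6-GO | queues: N=0 E=0 S=1 W=0
Step 5 [EW]: N:wait,E:empty,S:wait,W:empty | queues: N=0 E=0 S=1 W=0
Step 6 [EW]: N:wait,E:empty,S:wait,W:empty | queues: N=0 E=0 S=1 W=0
Step 7 [NS]: N:empty,E:wait,S:car5-GO,W:wait | queues: N=0 E=0 S=0 W=0
Car 2 crosses at step 1

1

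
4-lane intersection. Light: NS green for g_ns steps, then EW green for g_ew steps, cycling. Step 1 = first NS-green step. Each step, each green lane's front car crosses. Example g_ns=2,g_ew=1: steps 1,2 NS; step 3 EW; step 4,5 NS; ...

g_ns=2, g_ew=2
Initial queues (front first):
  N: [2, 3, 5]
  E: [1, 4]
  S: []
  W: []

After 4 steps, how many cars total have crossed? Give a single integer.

Answer: 4

Derivation:
Step 1 [NS]: N:car2-GO,E:wait,S:empty,W:wait | queues: N=2 E=2 S=0 W=0
Step 2 [NS]: N:car3-GO,E:wait,S:empty,W:wait | queues: N=1 E=2 S=0 W=0
Step 3 [EW]: N:wait,E:car1-GO,S:wait,W:empty | queues: N=1 E=1 S=0 W=0
Step 4 [EW]: N:wait,E:car4-GO,S:wait,W:empty | queues: N=1 E=0 S=0 W=0
Cars crossed by step 4: 4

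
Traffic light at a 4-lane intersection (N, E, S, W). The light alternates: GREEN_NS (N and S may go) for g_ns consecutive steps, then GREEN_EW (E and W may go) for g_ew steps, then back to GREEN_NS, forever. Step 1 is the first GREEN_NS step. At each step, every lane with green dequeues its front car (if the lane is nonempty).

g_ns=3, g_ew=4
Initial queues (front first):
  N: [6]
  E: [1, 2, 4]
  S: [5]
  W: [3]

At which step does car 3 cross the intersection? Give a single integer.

Step 1 [NS]: N:car6-GO,E:wait,S:car5-GO,W:wait | queues: N=0 E=3 S=0 W=1
Step 2 [NS]: N:empty,E:wait,S:empty,W:wait | queues: N=0 E=3 S=0 W=1
Step 3 [NS]: N:empty,E:wait,S:empty,W:wait | queues: N=0 E=3 S=0 W=1
Step 4 [EW]: N:wait,E:car1-GO,S:wait,W:car3-GO | queues: N=0 E=2 S=0 W=0
Step 5 [EW]: N:wait,E:car2-GO,S:wait,W:empty | queues: N=0 E=1 S=0 W=0
Step 6 [EW]: N:wait,E:car4-GO,S:wait,W:empty | queues: N=0 E=0 S=0 W=0
Car 3 crosses at step 4

4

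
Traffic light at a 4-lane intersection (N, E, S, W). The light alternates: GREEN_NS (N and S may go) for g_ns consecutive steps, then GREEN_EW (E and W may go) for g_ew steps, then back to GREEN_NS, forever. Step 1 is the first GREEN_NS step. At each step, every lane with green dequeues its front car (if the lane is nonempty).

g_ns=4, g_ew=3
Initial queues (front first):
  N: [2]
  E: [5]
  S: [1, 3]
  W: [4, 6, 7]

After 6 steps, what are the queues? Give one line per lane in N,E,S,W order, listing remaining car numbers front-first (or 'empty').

Step 1 [NS]: N:car2-GO,E:wait,S:car1-GO,W:wait | queues: N=0 E=1 S=1 W=3
Step 2 [NS]: N:empty,E:wait,S:car3-GO,W:wait | queues: N=0 E=1 S=0 W=3
Step 3 [NS]: N:empty,E:wait,S:empty,W:wait | queues: N=0 E=1 S=0 W=3
Step 4 [NS]: N:empty,E:wait,S:empty,W:wait | queues: N=0 E=1 S=0 W=3
Step 5 [EW]: N:wait,E:car5-GO,S:wait,W:car4-GO | queues: N=0 E=0 S=0 W=2
Step 6 [EW]: N:wait,E:empty,S:wait,W:car6-GO | queues: N=0 E=0 S=0 W=1

N: empty
E: empty
S: empty
W: 7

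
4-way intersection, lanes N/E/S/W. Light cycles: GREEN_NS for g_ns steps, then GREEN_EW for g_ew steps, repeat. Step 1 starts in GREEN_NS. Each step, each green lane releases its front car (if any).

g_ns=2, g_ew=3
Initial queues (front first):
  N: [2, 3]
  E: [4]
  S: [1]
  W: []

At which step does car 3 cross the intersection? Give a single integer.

Step 1 [NS]: N:car2-GO,E:wait,S:car1-GO,W:wait | queues: N=1 E=1 S=0 W=0
Step 2 [NS]: N:car3-GO,E:wait,S:empty,W:wait | queues: N=0 E=1 S=0 W=0
Step 3 [EW]: N:wait,E:car4-GO,S:wait,W:empty | queues: N=0 E=0 S=0 W=0
Car 3 crosses at step 2

2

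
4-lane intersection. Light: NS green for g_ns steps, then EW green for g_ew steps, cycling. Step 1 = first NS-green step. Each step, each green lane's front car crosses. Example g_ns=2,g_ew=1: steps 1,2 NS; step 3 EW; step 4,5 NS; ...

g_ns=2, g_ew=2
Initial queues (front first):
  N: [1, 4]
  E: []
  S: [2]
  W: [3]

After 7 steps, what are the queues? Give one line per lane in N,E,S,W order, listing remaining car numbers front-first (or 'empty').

Step 1 [NS]: N:car1-GO,E:wait,S:car2-GO,W:wait | queues: N=1 E=0 S=0 W=1
Step 2 [NS]: N:car4-GO,E:wait,S:empty,W:wait | queues: N=0 E=0 S=0 W=1
Step 3 [EW]: N:wait,E:empty,S:wait,W:car3-GO | queues: N=0 E=0 S=0 W=0

N: empty
E: empty
S: empty
W: empty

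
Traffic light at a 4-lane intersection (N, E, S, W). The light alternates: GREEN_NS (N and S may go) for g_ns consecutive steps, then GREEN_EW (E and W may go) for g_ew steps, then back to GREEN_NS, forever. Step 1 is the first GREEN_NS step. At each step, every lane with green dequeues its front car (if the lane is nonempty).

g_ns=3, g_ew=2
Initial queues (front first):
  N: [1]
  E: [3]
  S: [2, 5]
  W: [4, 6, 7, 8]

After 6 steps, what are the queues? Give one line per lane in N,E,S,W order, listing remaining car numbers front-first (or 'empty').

Step 1 [NS]: N:car1-GO,E:wait,S:car2-GO,W:wait | queues: N=0 E=1 S=1 W=4
Step 2 [NS]: N:empty,E:wait,S:car5-GO,W:wait | queues: N=0 E=1 S=0 W=4
Step 3 [NS]: N:empty,E:wait,S:empty,W:wait | queues: N=0 E=1 S=0 W=4
Step 4 [EW]: N:wait,E:car3-GO,S:wait,W:car4-GO | queues: N=0 E=0 S=0 W=3
Step 5 [EW]: N:wait,E:empty,S:wait,W:car6-GO | queues: N=0 E=0 S=0 W=2
Step 6 [NS]: N:empty,E:wait,S:empty,W:wait | queues: N=0 E=0 S=0 W=2

N: empty
E: empty
S: empty
W: 7 8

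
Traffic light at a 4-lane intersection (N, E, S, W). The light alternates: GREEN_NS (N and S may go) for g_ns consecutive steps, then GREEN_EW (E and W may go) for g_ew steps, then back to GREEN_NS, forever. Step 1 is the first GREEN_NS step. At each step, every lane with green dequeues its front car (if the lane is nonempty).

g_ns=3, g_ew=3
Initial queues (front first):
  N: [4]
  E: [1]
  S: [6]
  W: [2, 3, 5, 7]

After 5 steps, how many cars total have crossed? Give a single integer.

Answer: 5

Derivation:
Step 1 [NS]: N:car4-GO,E:wait,S:car6-GO,W:wait | queues: N=0 E=1 S=0 W=4
Step 2 [NS]: N:empty,E:wait,S:empty,W:wait | queues: N=0 E=1 S=0 W=4
Step 3 [NS]: N:empty,E:wait,S:empty,W:wait | queues: N=0 E=1 S=0 W=4
Step 4 [EW]: N:wait,E:car1-GO,S:wait,W:car2-GO | queues: N=0 E=0 S=0 W=3
Step 5 [EW]: N:wait,E:empty,S:wait,W:car3-GO | queues: N=0 E=0 S=0 W=2
Cars crossed by step 5: 5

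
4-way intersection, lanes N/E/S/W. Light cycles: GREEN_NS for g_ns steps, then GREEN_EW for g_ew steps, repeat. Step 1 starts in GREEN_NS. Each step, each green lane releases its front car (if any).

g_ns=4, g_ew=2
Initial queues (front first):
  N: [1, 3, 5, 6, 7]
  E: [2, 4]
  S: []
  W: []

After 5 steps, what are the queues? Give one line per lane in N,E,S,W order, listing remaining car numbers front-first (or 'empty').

Step 1 [NS]: N:car1-GO,E:wait,S:empty,W:wait | queues: N=4 E=2 S=0 W=0
Step 2 [NS]: N:car3-GO,E:wait,S:empty,W:wait | queues: N=3 E=2 S=0 W=0
Step 3 [NS]: N:car5-GO,E:wait,S:empty,W:wait | queues: N=2 E=2 S=0 W=0
Step 4 [NS]: N:car6-GO,E:wait,S:empty,W:wait | queues: N=1 E=2 S=0 W=0
Step 5 [EW]: N:wait,E:car2-GO,S:wait,W:empty | queues: N=1 E=1 S=0 W=0

N: 7
E: 4
S: empty
W: empty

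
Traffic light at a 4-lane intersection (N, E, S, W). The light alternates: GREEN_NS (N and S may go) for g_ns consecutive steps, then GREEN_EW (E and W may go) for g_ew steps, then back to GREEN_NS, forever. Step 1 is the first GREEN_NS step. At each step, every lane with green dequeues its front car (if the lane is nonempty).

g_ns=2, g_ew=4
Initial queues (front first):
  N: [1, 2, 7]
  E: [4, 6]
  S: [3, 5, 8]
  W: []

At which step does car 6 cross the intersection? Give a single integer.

Step 1 [NS]: N:car1-GO,E:wait,S:car3-GO,W:wait | queues: N=2 E=2 S=2 W=0
Step 2 [NS]: N:car2-GO,E:wait,S:car5-GO,W:wait | queues: N=1 E=2 S=1 W=0
Step 3 [EW]: N:wait,E:car4-GO,S:wait,W:empty | queues: N=1 E=1 S=1 W=0
Step 4 [EW]: N:wait,E:car6-GO,S:wait,W:empty | queues: N=1 E=0 S=1 W=0
Step 5 [EW]: N:wait,E:empty,S:wait,W:empty | queues: N=1 E=0 S=1 W=0
Step 6 [EW]: N:wait,E:empty,S:wait,W:empty | queues: N=1 E=0 S=1 W=0
Step 7 [NS]: N:car7-GO,E:wait,S:car8-GO,W:wait | queues: N=0 E=0 S=0 W=0
Car 6 crosses at step 4

4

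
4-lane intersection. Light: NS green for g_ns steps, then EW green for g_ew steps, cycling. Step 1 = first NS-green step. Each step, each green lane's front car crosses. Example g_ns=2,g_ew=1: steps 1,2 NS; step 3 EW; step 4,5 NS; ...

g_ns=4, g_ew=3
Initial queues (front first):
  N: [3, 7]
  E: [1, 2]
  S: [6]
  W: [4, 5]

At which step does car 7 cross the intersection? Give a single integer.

Step 1 [NS]: N:car3-GO,E:wait,S:car6-GO,W:wait | queues: N=1 E=2 S=0 W=2
Step 2 [NS]: N:car7-GO,E:wait,S:empty,W:wait | queues: N=0 E=2 S=0 W=2
Step 3 [NS]: N:empty,E:wait,S:empty,W:wait | queues: N=0 E=2 S=0 W=2
Step 4 [NS]: N:empty,E:wait,S:empty,W:wait | queues: N=0 E=2 S=0 W=2
Step 5 [EW]: N:wait,E:car1-GO,S:wait,W:car4-GO | queues: N=0 E=1 S=0 W=1
Step 6 [EW]: N:wait,E:car2-GO,S:wait,W:car5-GO | queues: N=0 E=0 S=0 W=0
Car 7 crosses at step 2

2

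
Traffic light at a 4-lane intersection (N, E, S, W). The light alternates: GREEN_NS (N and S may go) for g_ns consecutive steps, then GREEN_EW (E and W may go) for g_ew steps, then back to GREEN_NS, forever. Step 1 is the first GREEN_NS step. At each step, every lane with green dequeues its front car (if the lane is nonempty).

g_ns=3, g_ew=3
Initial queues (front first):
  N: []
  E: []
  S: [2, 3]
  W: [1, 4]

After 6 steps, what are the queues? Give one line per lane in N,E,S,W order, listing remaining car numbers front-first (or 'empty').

Step 1 [NS]: N:empty,E:wait,S:car2-GO,W:wait | queues: N=0 E=0 S=1 W=2
Step 2 [NS]: N:empty,E:wait,S:car3-GO,W:wait | queues: N=0 E=0 S=0 W=2
Step 3 [NS]: N:empty,E:wait,S:empty,W:wait | queues: N=0 E=0 S=0 W=2
Step 4 [EW]: N:wait,E:empty,S:wait,W:car1-GO | queues: N=0 E=0 S=0 W=1
Step 5 [EW]: N:wait,E:empty,S:wait,W:car4-GO | queues: N=0 E=0 S=0 W=0

N: empty
E: empty
S: empty
W: empty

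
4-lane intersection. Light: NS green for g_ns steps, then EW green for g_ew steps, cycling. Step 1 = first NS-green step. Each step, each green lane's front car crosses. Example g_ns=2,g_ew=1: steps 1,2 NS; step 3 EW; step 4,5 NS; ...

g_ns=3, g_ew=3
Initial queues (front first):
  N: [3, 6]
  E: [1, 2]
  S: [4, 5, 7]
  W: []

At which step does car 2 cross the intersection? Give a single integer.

Step 1 [NS]: N:car3-GO,E:wait,S:car4-GO,W:wait | queues: N=1 E=2 S=2 W=0
Step 2 [NS]: N:car6-GO,E:wait,S:car5-GO,W:wait | queues: N=0 E=2 S=1 W=0
Step 3 [NS]: N:empty,E:wait,S:car7-GO,W:wait | queues: N=0 E=2 S=0 W=0
Step 4 [EW]: N:wait,E:car1-GO,S:wait,W:empty | queues: N=0 E=1 S=0 W=0
Step 5 [EW]: N:wait,E:car2-GO,S:wait,W:empty | queues: N=0 E=0 S=0 W=0
Car 2 crosses at step 5

5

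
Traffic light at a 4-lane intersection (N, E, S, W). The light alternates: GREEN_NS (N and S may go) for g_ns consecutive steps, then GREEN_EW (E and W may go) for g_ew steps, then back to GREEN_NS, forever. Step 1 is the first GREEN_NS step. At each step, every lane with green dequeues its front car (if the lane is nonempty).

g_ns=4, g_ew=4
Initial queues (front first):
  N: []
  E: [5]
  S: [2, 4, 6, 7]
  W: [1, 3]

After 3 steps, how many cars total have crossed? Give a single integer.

Answer: 3

Derivation:
Step 1 [NS]: N:empty,E:wait,S:car2-GO,W:wait | queues: N=0 E=1 S=3 W=2
Step 2 [NS]: N:empty,E:wait,S:car4-GO,W:wait | queues: N=0 E=1 S=2 W=2
Step 3 [NS]: N:empty,E:wait,S:car6-GO,W:wait | queues: N=0 E=1 S=1 W=2
Cars crossed by step 3: 3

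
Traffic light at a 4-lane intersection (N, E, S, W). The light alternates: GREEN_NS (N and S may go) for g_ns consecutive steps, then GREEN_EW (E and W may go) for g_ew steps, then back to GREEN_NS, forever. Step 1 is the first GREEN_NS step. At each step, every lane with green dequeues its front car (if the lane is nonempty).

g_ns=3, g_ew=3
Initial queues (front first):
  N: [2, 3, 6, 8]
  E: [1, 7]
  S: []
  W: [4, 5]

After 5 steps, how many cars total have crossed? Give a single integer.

Step 1 [NS]: N:car2-GO,E:wait,S:empty,W:wait | queues: N=3 E=2 S=0 W=2
Step 2 [NS]: N:car3-GO,E:wait,S:empty,W:wait | queues: N=2 E=2 S=0 W=2
Step 3 [NS]: N:car6-GO,E:wait,S:empty,W:wait | queues: N=1 E=2 S=0 W=2
Step 4 [EW]: N:wait,E:car1-GO,S:wait,W:car4-GO | queues: N=1 E=1 S=0 W=1
Step 5 [EW]: N:wait,E:car7-GO,S:wait,W:car5-GO | queues: N=1 E=0 S=0 W=0
Cars crossed by step 5: 7

Answer: 7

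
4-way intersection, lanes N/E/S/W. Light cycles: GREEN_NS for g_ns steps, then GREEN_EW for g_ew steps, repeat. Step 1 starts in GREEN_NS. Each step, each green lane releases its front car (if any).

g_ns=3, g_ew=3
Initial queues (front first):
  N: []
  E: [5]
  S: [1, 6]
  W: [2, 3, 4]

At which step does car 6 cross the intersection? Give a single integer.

Step 1 [NS]: N:empty,E:wait,S:car1-GO,W:wait | queues: N=0 E=1 S=1 W=3
Step 2 [NS]: N:empty,E:wait,S:car6-GO,W:wait | queues: N=0 E=1 S=0 W=3
Step 3 [NS]: N:empty,E:wait,S:empty,W:wait | queues: N=0 E=1 S=0 W=3
Step 4 [EW]: N:wait,E:car5-GO,S:wait,W:car2-GO | queues: N=0 E=0 S=0 W=2
Step 5 [EW]: N:wait,E:empty,S:wait,W:car3-GO | queues: N=0 E=0 S=0 W=1
Step 6 [EW]: N:wait,E:empty,S:wait,W:car4-GO | queues: N=0 E=0 S=0 W=0
Car 6 crosses at step 2

2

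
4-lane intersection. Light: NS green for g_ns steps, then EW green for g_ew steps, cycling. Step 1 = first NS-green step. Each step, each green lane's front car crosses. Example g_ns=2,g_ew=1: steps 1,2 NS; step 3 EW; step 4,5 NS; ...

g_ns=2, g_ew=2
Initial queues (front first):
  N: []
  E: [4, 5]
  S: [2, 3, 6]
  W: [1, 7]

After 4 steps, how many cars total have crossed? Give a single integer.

Step 1 [NS]: N:empty,E:wait,S:car2-GO,W:wait | queues: N=0 E=2 S=2 W=2
Step 2 [NS]: N:empty,E:wait,S:car3-GO,W:wait | queues: N=0 E=2 S=1 W=2
Step 3 [EW]: N:wait,E:car4-GO,S:wait,W:car1-GO | queues: N=0 E=1 S=1 W=1
Step 4 [EW]: N:wait,E:car5-GO,S:wait,W:car7-GO | queues: N=0 E=0 S=1 W=0
Cars crossed by step 4: 6

Answer: 6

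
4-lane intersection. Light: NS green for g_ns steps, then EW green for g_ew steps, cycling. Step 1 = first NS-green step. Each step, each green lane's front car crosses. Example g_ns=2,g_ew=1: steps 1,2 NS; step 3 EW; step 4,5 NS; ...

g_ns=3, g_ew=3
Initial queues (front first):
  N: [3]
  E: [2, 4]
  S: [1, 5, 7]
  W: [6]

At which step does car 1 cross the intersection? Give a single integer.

Step 1 [NS]: N:car3-GO,E:wait,S:car1-GO,W:wait | queues: N=0 E=2 S=2 W=1
Step 2 [NS]: N:empty,E:wait,S:car5-GO,W:wait | queues: N=0 E=2 S=1 W=1
Step 3 [NS]: N:empty,E:wait,S:car7-GO,W:wait | queues: N=0 E=2 S=0 W=1
Step 4 [EW]: N:wait,E:car2-GO,S:wait,W:car6-GO | queues: N=0 E=1 S=0 W=0
Step 5 [EW]: N:wait,E:car4-GO,S:wait,W:empty | queues: N=0 E=0 S=0 W=0
Car 1 crosses at step 1

1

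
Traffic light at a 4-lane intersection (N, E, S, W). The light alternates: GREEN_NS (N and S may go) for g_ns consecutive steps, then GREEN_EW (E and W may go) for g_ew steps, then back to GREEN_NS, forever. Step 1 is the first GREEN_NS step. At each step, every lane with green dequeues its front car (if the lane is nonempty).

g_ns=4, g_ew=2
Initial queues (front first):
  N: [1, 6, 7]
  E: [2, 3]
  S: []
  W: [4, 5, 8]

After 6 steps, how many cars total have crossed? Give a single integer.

Step 1 [NS]: N:car1-GO,E:wait,S:empty,W:wait | queues: N=2 E=2 S=0 W=3
Step 2 [NS]: N:car6-GO,E:wait,S:empty,W:wait | queues: N=1 E=2 S=0 W=3
Step 3 [NS]: N:car7-GO,E:wait,S:empty,W:wait | queues: N=0 E=2 S=0 W=3
Step 4 [NS]: N:empty,E:wait,S:empty,W:wait | queues: N=0 E=2 S=0 W=3
Step 5 [EW]: N:wait,E:car2-GO,S:wait,W:car4-GO | queues: N=0 E=1 S=0 W=2
Step 6 [EW]: N:wait,E:car3-GO,S:wait,W:car5-GO | queues: N=0 E=0 S=0 W=1
Cars crossed by step 6: 7

Answer: 7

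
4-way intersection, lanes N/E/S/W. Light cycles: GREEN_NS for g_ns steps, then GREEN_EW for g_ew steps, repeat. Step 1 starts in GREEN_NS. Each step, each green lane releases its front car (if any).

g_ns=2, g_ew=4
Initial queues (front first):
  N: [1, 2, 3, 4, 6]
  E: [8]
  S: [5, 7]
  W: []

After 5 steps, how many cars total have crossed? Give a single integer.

Answer: 5

Derivation:
Step 1 [NS]: N:car1-GO,E:wait,S:car5-GO,W:wait | queues: N=4 E=1 S=1 W=0
Step 2 [NS]: N:car2-GO,E:wait,S:car7-GO,W:wait | queues: N=3 E=1 S=0 W=0
Step 3 [EW]: N:wait,E:car8-GO,S:wait,W:empty | queues: N=3 E=0 S=0 W=0
Step 4 [EW]: N:wait,E:empty,S:wait,W:empty | queues: N=3 E=0 S=0 W=0
Step 5 [EW]: N:wait,E:empty,S:wait,W:empty | queues: N=3 E=0 S=0 W=0
Cars crossed by step 5: 5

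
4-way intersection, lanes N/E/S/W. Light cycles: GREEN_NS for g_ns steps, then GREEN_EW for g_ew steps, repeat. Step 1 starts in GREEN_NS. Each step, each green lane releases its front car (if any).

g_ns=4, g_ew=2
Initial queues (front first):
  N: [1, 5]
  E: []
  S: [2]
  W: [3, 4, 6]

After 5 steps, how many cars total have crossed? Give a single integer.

Answer: 4

Derivation:
Step 1 [NS]: N:car1-GO,E:wait,S:car2-GO,W:wait | queues: N=1 E=0 S=0 W=3
Step 2 [NS]: N:car5-GO,E:wait,S:empty,W:wait | queues: N=0 E=0 S=0 W=3
Step 3 [NS]: N:empty,E:wait,S:empty,W:wait | queues: N=0 E=0 S=0 W=3
Step 4 [NS]: N:empty,E:wait,S:empty,W:wait | queues: N=0 E=0 S=0 W=3
Step 5 [EW]: N:wait,E:empty,S:wait,W:car3-GO | queues: N=0 E=0 S=0 W=2
Cars crossed by step 5: 4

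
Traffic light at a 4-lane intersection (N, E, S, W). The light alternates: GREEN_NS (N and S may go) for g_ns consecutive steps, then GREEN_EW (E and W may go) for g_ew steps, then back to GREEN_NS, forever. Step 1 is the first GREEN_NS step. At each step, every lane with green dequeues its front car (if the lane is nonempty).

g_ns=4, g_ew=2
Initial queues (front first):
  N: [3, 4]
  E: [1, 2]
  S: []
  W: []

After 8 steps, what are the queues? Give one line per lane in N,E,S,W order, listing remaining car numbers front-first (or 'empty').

Step 1 [NS]: N:car3-GO,E:wait,S:empty,W:wait | queues: N=1 E=2 S=0 W=0
Step 2 [NS]: N:car4-GO,E:wait,S:empty,W:wait | queues: N=0 E=2 S=0 W=0
Step 3 [NS]: N:empty,E:wait,S:empty,W:wait | queues: N=0 E=2 S=0 W=0
Step 4 [NS]: N:empty,E:wait,S:empty,W:wait | queues: N=0 E=2 S=0 W=0
Step 5 [EW]: N:wait,E:car1-GO,S:wait,W:empty | queues: N=0 E=1 S=0 W=0
Step 6 [EW]: N:wait,E:car2-GO,S:wait,W:empty | queues: N=0 E=0 S=0 W=0

N: empty
E: empty
S: empty
W: empty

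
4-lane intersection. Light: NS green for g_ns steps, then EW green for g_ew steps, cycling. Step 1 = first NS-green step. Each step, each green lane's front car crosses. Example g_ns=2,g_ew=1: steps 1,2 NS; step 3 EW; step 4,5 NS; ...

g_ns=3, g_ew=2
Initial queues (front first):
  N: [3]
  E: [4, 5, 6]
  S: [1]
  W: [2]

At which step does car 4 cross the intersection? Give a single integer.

Step 1 [NS]: N:car3-GO,E:wait,S:car1-GO,W:wait | queues: N=0 E=3 S=0 W=1
Step 2 [NS]: N:empty,E:wait,S:empty,W:wait | queues: N=0 E=3 S=0 W=1
Step 3 [NS]: N:empty,E:wait,S:empty,W:wait | queues: N=0 E=3 S=0 W=1
Step 4 [EW]: N:wait,E:car4-GO,S:wait,W:car2-GO | queues: N=0 E=2 S=0 W=0
Step 5 [EW]: N:wait,E:car5-GO,S:wait,W:empty | queues: N=0 E=1 S=0 W=0
Step 6 [NS]: N:empty,E:wait,S:empty,W:wait | queues: N=0 E=1 S=0 W=0
Step 7 [NS]: N:empty,E:wait,S:empty,W:wait | queues: N=0 E=1 S=0 W=0
Step 8 [NS]: N:empty,E:wait,S:empty,W:wait | queues: N=0 E=1 S=0 W=0
Step 9 [EW]: N:wait,E:car6-GO,S:wait,W:empty | queues: N=0 E=0 S=0 W=0
Car 4 crosses at step 4

4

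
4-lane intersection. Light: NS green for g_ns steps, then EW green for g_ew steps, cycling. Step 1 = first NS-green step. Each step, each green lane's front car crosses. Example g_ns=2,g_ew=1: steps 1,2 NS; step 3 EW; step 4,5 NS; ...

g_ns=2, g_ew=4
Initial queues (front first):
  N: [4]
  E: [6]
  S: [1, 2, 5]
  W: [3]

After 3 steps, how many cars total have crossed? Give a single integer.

Step 1 [NS]: N:car4-GO,E:wait,S:car1-GO,W:wait | queues: N=0 E=1 S=2 W=1
Step 2 [NS]: N:empty,E:wait,S:car2-GO,W:wait | queues: N=0 E=1 S=1 W=1
Step 3 [EW]: N:wait,E:car6-GO,S:wait,W:car3-GO | queues: N=0 E=0 S=1 W=0
Cars crossed by step 3: 5

Answer: 5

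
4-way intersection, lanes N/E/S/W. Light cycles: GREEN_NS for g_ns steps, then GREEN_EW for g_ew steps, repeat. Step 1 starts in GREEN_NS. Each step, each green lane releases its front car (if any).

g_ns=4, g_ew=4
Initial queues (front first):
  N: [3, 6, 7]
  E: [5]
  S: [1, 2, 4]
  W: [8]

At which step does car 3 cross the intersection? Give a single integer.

Step 1 [NS]: N:car3-GO,E:wait,S:car1-GO,W:wait | queues: N=2 E=1 S=2 W=1
Step 2 [NS]: N:car6-GO,E:wait,S:car2-GO,W:wait | queues: N=1 E=1 S=1 W=1
Step 3 [NS]: N:car7-GO,E:wait,S:car4-GO,W:wait | queues: N=0 E=1 S=0 W=1
Step 4 [NS]: N:empty,E:wait,S:empty,W:wait | queues: N=0 E=1 S=0 W=1
Step 5 [EW]: N:wait,E:car5-GO,S:wait,W:car8-GO | queues: N=0 E=0 S=0 W=0
Car 3 crosses at step 1

1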